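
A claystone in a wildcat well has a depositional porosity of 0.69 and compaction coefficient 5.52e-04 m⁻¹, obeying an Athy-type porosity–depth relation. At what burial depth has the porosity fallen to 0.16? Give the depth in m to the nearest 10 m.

2650 m

Working in km (1 km = 1000 m; k in km⁻¹ = k in m⁻¹ × 1000):
Invert Athy's law: z = ln(φ₀/φ) / k
z = ln(0.69/0.16) / 0.552 = ln(4.312) / 0.552 = 1.4615 / 0.552 = 2.648 km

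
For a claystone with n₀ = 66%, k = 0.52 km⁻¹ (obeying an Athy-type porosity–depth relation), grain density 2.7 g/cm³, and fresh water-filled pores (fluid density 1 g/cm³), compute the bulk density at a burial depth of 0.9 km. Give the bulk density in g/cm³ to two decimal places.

2.00 g/cm³

Porosity at depth: n = 0.66·exp(−0.52×0.9) = 0.66×0.6263 = 0.4133
Bulk density: ρ_b = (1−n)ρ_g + n·ρ_f = 0.5867×2.7 + 0.4133×1
       = 1.584 + 0.413 = 1.997 g/cm³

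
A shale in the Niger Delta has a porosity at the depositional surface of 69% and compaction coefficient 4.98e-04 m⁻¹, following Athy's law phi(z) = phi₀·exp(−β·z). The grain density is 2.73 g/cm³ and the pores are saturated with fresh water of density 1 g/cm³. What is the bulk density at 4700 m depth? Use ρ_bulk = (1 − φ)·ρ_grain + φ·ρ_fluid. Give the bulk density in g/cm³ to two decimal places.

2.62 g/cm³

Working in km (1 km = 1000 m; β in km⁻¹ = β in m⁻¹ × 1000):
Porosity at depth: phi = 0.69·exp(−0.498×4.7) = 0.69×0.0963 = 0.0664
Bulk density: ρ_b = (1−phi)ρ_g + phi·ρ_f = 0.9336×2.73 + 0.0664×1
       = 2.549 + 0.066 = 2.615 g/cm³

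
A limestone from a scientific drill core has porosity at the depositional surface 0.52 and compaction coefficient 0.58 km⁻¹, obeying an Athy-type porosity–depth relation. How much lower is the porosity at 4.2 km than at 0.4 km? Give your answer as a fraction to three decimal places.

phi(0.4) = 0.52·e^(−0.58×0.4) = 0.4123
phi(4.2) = 0.52·e^(−0.58×4.2) = 0.0455
Δphi = 0.4123 − 0.0455 = 0.3668

0.367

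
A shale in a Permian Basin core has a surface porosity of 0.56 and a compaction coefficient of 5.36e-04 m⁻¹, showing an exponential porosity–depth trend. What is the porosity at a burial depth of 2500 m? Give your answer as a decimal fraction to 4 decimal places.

Working in km (1 km = 1000 m; c in km⁻¹ = c in m⁻¹ × 1000):
phi = phi₀·exp(−c·z) = 0.56 × exp(−0.536 × 2.5) = 0.56 × exp(−1.34)
  = 0.56 × 0.2618 = 0.1466

0.1466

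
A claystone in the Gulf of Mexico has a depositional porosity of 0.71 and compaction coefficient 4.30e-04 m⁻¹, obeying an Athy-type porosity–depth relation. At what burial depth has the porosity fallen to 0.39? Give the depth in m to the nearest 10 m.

1390 m

Working in km (1 km = 1000 m; k in km⁻¹ = k in m⁻¹ × 1000):
Invert Athy's law: Z = ln(phi₀/phi) / k
Z = ln(0.71/0.39) / 0.43 = ln(1.821) / 0.43 = 0.5991 / 0.43 = 1.393 km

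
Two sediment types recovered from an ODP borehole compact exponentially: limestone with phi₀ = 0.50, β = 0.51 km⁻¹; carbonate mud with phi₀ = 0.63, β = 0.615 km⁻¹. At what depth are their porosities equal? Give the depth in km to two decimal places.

Set phi₀ₐ e^(−βₐz) = phi₀ᵦ e^(−βᵦz) ⇒ ln(phi₀ₐ/phi₀ᵦ) = (βₐ − βᵦ)·z
z = ln(0.5/0.63) / (0.51 − 0.615) = -0.2311 / -0.105 = 2.201 km

2.20 km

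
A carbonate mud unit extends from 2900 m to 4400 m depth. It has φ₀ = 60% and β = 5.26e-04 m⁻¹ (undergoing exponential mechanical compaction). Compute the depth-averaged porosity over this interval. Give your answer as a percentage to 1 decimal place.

Working in km (1 km = 1000 m; β in km⁻¹ = β in m⁻¹ × 1000):
⟨φ⟩ = (1/(z₂−z₁)) ∫ φ₀ e^(−βz) dz = φ₀·(e^(−β·z₁) − e^(−β·z₂)) / (β·(z₂−z₁))
e^(−0.526×2.9) = 0.2175; e^(−0.526×4.4) = 0.0988
⟨φ⟩ = 0.6 × (0.2175 − 0.0988) / (0.526 × 1.5) = 0.6 × 0.1505 = 0.0903

9.0%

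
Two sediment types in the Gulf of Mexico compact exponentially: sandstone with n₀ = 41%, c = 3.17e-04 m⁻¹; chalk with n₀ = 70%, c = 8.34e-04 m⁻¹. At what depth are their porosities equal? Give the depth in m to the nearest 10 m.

1030 m

Working in km (1 km = 1000 m; c in km⁻¹ = c in m⁻¹ × 1000):
Set n₀ₐ e^(−cₐz) = n₀ᵦ e^(−cᵦz) ⇒ ln(n₀ₐ/n₀ᵦ) = (cₐ − cᵦ)·z
z = ln(0.41/0.7) / (0.317 − 0.834) = -0.5349 / -0.517 = 1.035 km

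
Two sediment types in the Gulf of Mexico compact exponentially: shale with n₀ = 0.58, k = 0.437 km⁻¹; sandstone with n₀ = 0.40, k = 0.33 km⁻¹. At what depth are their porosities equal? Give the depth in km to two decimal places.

3.47 km

Set n₀ₐ e^(−kₐd) = n₀ᵦ e^(−kᵦd) ⇒ ln(n₀ₐ/n₀ᵦ) = (kₐ − kᵦ)·d
d = ln(0.58/0.4) / (0.437 − 0.33) = 0.3716 / 0.107 = 3.473 km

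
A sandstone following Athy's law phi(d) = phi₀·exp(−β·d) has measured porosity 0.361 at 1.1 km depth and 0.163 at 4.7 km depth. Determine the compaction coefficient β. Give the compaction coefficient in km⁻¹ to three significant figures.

Athy: phi(d) = phi₀ e^(−βd) ⇒ phi₁/phi₂ = e^{β(d₂−d₁)} ⇒ β = ln(phi₁/phi₂)/(d₂−d₁)
β = ln(0.361/0.163) / (4.7 − 1.1) = ln(2.215) / 3.6 = 0.7951 / 3.6 = 0.2209 km⁻¹

0.221 km⁻¹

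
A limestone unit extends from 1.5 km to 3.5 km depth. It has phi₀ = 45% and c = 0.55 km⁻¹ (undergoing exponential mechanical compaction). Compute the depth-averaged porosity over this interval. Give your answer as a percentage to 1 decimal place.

⟨phi⟩ = (1/(d₂−d₁)) ∫ phi₀ e^(−cd) dd = phi₀·(e^(−c·d₁) − e^(−c·d₂)) / (c·(d₂−d₁))
e^(−0.55×1.5) = 0.4382; e^(−0.55×3.5) = 0.1459
⟨phi⟩ = 0.45 × (0.4382 − 0.1459) / (0.55 × 2) = 0.45 × 0.2658 = 0.1196

12.0%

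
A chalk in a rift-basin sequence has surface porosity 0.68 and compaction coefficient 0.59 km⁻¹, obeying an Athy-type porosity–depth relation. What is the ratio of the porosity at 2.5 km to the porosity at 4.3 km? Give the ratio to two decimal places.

n(d₁)/n(d₂) = e^(−β·d₁)/e^(−β·d₂) = e^{β(d₂−d₁)}
= exp(0.59 × 1.8) = exp(1.062) = 2.8921

2.89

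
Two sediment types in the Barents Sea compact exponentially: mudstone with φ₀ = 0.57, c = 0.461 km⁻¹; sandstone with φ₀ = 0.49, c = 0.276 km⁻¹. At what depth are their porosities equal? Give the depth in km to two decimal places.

Set φ₀ₐ e^(−cₐd) = φ₀ᵦ e^(−cᵦd) ⇒ ln(φ₀ₐ/φ₀ᵦ) = (cₐ − cᵦ)·d
d = ln(0.57/0.49) / (0.461 − 0.276) = 0.1512 / 0.185 = 0.817 km

0.82 km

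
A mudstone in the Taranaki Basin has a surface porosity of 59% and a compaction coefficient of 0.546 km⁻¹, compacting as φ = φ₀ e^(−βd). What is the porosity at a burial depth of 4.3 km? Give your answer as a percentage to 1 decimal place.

φ = φ₀·exp(−β·d) = 0.59 × exp(−0.546 × 4.3) = 0.59 × exp(−2.348)
  = 0.59 × 0.0956 = 0.0564

5.6%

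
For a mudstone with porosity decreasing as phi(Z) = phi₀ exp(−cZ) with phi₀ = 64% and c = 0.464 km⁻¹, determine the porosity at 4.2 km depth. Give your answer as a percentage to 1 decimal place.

phi = phi₀·exp(−c·Z) = 0.64 × exp(−0.464 × 4.2) = 0.64 × exp(−1.949)
  = 0.64 × 0.1424 = 0.0912

9.1%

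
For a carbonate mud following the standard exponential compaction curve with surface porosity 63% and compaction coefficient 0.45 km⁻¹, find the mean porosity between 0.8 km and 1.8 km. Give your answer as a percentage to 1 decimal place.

⟨n⟩ = (1/(Z₂−Z₁)) ∫ n₀ e^(−cZ) dZ = n₀·(e^(−c·Z₁) − e^(−c·Z₂)) / (c·(Z₂−Z₁))
e^(−0.45×0.8) = 0.6977; e^(−0.45×1.8) = 0.4449
⟨n⟩ = 0.63 × (0.6977 − 0.4449) / (0.45 × 1) = 0.63 × 0.5618 = 0.3539

35.4%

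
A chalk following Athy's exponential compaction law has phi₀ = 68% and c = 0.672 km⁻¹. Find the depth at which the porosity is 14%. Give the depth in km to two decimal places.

2.35 km

Invert Athy's law: Z = ln(phi₀/phi) / c
Z = ln(0.68/0.14) / 0.672 = ln(4.857) / 0.672 = 1.5805 / 0.672 = 2.352 km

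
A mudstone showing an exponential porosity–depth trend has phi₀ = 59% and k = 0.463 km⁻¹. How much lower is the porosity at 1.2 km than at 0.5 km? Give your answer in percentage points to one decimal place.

phi(0.5) = 0.59·e^(−0.463×0.5) = 0.4681
phi(1.2) = 0.59·e^(−0.463×1.2) = 0.3385
Δphi = 0.4681 − 0.3385 = 0.1296

13.0 percentage points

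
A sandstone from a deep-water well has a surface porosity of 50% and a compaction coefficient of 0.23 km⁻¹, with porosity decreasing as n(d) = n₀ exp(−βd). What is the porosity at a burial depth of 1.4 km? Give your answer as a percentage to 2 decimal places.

n = n₀·exp(−β·d) = 0.5 × exp(−0.23 × 1.4) = 0.5 × exp(−0.322)
  = 0.5 × 0.7247 = 0.3623

36.23%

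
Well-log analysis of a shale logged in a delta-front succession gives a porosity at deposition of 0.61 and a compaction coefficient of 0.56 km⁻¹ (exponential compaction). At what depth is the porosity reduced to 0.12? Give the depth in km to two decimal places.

2.90 km

Invert Athy's law: Z = ln(n₀/n) / c
Z = ln(0.61/0.12) / 0.56 = ln(5.083) / 0.56 = 1.6260 / 0.56 = 2.904 km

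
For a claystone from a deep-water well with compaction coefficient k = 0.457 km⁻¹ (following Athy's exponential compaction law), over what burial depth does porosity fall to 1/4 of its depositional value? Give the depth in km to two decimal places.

3.03 km

phi/phi₀ = 1/4 ⇒ exp(−k·z) = 1/4 ⇒ z = ln(4) / k
z = 1.3863 / 0.457 = 3.033 km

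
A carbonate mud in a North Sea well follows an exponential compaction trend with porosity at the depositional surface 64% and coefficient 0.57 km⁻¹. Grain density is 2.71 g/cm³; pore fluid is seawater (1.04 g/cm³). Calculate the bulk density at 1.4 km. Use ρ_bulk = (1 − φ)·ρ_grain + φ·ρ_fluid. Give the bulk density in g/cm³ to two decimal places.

2.23 g/cm³

Porosity at depth: n = 0.64·exp(−0.57×1.4) = 0.64×0.4502 = 0.2881
Bulk density: ρ_b = (1−n)ρ_g + n·ρ_f = 0.7119×2.71 + 0.2881×1.04
       = 1.929 + 0.300 = 2.229 g/cm³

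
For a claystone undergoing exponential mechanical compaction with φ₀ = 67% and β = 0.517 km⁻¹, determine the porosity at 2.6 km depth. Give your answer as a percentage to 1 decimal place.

17.5%

φ = φ₀·exp(−β·z) = 0.67 × exp(−0.517 × 2.6) = 0.67 × exp(−1.344)
  = 0.67 × 0.2607 = 0.1747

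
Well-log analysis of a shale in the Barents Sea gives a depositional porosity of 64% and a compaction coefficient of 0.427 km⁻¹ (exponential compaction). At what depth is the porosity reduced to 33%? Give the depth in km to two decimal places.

Invert Athy's law: z = ln(n₀/n) / k
z = ln(0.64/0.33) / 0.427 = ln(1.939) / 0.427 = 0.6624 / 0.427 = 1.551 km

1.55 km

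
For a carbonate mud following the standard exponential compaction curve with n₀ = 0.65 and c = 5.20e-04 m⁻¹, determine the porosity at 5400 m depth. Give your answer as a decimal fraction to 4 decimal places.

Working in km (1 km = 1000 m; c in km⁻¹ = c in m⁻¹ × 1000):
n = n₀·exp(−c·d) = 0.65 × exp(−0.52 × 5.4) = 0.65 × exp(−2.808)
  = 0.65 × 0.0603 = 0.0392

0.0392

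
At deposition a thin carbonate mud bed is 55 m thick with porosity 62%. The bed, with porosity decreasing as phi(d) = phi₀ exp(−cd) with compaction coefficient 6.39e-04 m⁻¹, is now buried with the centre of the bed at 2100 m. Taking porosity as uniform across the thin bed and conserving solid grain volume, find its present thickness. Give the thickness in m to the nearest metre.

Working in km (1 km = 1000 m; c in km⁻¹ = c in m⁻¹ × 1000):
Porosity at 2.1 km: phi = 0.62·exp(−0.639×2.1) = 0.1620
Solid-volume conservation: h(1−phi) = h₀(1−phi₀) ⇒ h = h₀·(1−phi₀)/(1−phi)
h = 0.055 × (1 − 0.62)/(1 − 0.1620) = 0.055 × 0.4535 = 0.0249 km

25 m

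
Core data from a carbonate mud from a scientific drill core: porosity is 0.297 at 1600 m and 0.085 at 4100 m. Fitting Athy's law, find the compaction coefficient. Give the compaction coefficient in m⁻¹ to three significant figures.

Working in km (1 km = 1000 m; k in km⁻¹ = k in m⁻¹ × 1000):
Athy: n(d) = n₀ e^(−kd) ⇒ n₁/n₂ = e^{k(d₂−d₁)} ⇒ k = ln(n₁/n₂)/(d₂−d₁)
k = ln(0.297/0.085) / (4.1 − 1.6) = ln(3.494) / 2.5 = 1.2511 / 2.5 = 0.5004 km⁻¹

0.000500 m⁻¹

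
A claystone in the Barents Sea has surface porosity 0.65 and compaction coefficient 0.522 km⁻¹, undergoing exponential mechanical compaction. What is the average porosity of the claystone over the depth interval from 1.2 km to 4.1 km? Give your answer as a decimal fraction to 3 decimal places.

⟨n⟩ = (1/(Z₂−Z₁)) ∫ n₀ e^(−kZ) dZ = n₀·(e^(−k·Z₁) − e^(−k·Z₂)) / (k·(Z₂−Z₁))
e^(−0.522×1.2) = 0.5345; e^(−0.522×4.1) = 0.1176
⟨n⟩ = 0.65 × (0.5345 − 0.1176) / (0.522 × 2.9) = 0.65 × 0.2754 = 0.1790

0.179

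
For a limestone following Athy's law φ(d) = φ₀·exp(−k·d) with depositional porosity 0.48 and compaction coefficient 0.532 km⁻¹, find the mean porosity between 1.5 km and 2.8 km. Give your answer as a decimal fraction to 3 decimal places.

⟨φ⟩ = (1/(d₂−d₁)) ∫ φ₀ e^(−kd) dd = φ₀·(e^(−k·d₁) − e^(−k·d₂)) / (k·(d₂−d₁))
e^(−0.532×1.5) = 0.4502; e^(−0.532×2.8) = 0.2255
⟨φ⟩ = 0.48 × (0.4502 − 0.2255) / (0.532 × 1.3) = 0.48 × 0.3250 = 0.1560

0.156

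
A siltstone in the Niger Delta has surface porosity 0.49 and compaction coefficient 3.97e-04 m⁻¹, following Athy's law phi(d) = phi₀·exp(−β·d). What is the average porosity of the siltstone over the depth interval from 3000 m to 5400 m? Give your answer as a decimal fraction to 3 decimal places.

0.096

Working in km (1 km = 1000 m; β in km⁻¹ = β in m⁻¹ × 1000):
⟨phi⟩ = (1/(d₂−d₁)) ∫ phi₀ e^(−βd) dd = phi₀·(e^(−β·d₁) − e^(−β·d₂)) / (β·(d₂−d₁))
e^(−0.397×3) = 0.3039; e^(−0.397×5.4) = 0.1172
⟨phi⟩ = 0.49 × (0.3039 − 0.1172) / (0.397 × 2.4) = 0.49 × 0.1960 = 0.0960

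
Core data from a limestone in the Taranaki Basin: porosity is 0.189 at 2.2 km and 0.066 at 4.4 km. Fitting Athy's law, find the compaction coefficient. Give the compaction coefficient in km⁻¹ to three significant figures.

Athy: φ(d) = φ₀ e^(−kd) ⇒ φ₁/φ₂ = e^{k(d₂−d₁)} ⇒ k = ln(φ₁/φ₂)/(d₂−d₁)
k = ln(0.189/0.066) / (4.4 − 2.2) = ln(2.864) / 2.2 = 1.0521 / 2.2 = 0.4782 km⁻¹

0.478 km⁻¹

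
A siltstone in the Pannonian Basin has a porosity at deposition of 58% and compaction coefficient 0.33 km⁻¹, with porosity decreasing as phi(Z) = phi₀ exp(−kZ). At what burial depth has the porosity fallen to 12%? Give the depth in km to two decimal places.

4.77 km

Invert Athy's law: Z = ln(phi₀/phi) / k
Z = ln(0.58/0.12) / 0.33 = ln(4.833) / 0.33 = 1.5755 / 0.33 = 4.774 km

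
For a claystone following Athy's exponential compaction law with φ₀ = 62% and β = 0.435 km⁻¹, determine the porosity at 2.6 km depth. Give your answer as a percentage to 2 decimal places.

φ = φ₀·exp(−β·z) = 0.62 × exp(−0.435 × 2.6) = 0.62 × exp(−1.131)
  = 0.62 × 0.3227 = 0.2001

20.01%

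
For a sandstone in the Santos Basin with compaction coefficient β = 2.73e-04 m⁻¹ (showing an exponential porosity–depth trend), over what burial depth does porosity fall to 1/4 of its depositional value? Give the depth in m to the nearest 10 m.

5080 m

Working in km (1 km = 1000 m; β in km⁻¹ = β in m⁻¹ × 1000):
φ/φ₀ = 1/4 ⇒ exp(−β·z) = 1/4 ⇒ z = ln(4) / β
z = 1.3863 / 0.273 = 5.078 km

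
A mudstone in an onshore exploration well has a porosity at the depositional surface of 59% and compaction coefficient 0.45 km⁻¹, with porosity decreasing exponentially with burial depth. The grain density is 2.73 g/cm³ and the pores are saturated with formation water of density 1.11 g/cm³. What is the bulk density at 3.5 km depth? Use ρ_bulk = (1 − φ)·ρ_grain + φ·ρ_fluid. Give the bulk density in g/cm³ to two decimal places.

2.53 g/cm³

Porosity at depth: n = 0.59·exp(−0.45×3.5) = 0.59×0.2070 = 0.1221
Bulk density: ρ_b = (1−n)ρ_g + n·ρ_f = 0.8779×2.73 + 0.1221×1.11
       = 2.397 + 0.136 = 2.532 g/cm³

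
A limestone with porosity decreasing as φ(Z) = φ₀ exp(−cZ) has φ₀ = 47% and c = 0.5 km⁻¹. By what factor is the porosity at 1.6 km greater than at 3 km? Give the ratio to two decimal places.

φ(Z₁)/φ(Z₂) = e^(−c·Z₁)/e^(−c·Z₂) = e^{c(Z₂−Z₁)}
= exp(0.5 × 1.4) = exp(0.7) = 2.0138

2.01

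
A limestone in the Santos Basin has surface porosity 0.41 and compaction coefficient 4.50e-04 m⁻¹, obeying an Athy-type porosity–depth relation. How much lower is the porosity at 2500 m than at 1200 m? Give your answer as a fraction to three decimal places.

0.106

Working in km (1 km = 1000 m; β in km⁻¹ = β in m⁻¹ × 1000):
phi(1.2) = 0.41·e^(−0.45×1.2) = 0.2389
phi(2.5) = 0.41·e^(−0.45×2.5) = 0.1331
Δphi = 0.2389 − 0.1331 = 0.1058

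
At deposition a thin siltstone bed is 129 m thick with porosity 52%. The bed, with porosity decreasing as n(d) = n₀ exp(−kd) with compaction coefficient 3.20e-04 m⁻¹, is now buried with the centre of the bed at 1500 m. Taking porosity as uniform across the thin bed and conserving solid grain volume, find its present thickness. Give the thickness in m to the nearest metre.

91 m

Working in km (1 km = 1000 m; k in km⁻¹ = k in m⁻¹ × 1000):
Porosity at 1.5 km: n = 0.52·exp(−0.32×1.5) = 0.3218
Solid-volume conservation: h(1−n) = h₀(1−n₀) ⇒ h = h₀·(1−n₀)/(1−n)
h = 0.129 × (1 − 0.52)/(1 − 0.3218) = 0.129 × 0.7077 = 0.0913 km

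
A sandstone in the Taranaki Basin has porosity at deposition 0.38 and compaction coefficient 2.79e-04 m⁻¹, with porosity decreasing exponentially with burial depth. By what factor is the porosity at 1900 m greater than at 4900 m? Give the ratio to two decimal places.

Working in km (1 km = 1000 m; β in km⁻¹ = β in m⁻¹ × 1000):
φ(d₁)/φ(d₂) = e^(−β·d₁)/e^(−β·d₂) = e^{β(d₂−d₁)}
= exp(0.279 × 3) = exp(0.837) = 2.3094

2.31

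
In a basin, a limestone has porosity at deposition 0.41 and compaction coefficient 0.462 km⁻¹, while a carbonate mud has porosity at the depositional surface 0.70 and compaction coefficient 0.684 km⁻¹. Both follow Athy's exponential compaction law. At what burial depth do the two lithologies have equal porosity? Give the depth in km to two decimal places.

2.41 km

Set φ₀ₐ e^(−cₐZ) = φ₀ᵦ e^(−cᵦZ) ⇒ ln(φ₀ₐ/φ₀ᵦ) = (cₐ − cᵦ)·Z
Z = ln(0.41/0.7) / (0.462 − 0.684) = -0.5349 / -0.222 = 2.410 km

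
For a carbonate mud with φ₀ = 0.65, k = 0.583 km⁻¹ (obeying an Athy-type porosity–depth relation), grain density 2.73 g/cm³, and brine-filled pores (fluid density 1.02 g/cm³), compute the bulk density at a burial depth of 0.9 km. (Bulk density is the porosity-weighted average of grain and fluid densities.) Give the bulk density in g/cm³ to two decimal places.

2.07 g/cm³

Porosity at depth: φ = 0.65·exp(−0.583×0.9) = 0.65×0.5917 = 0.3846
Bulk density: ρ_b = (1−φ)ρ_g + φ·ρ_f = 0.6154×2.73 + 0.3846×1.02
       = 1.680 + 0.392 = 2.072 g/cm³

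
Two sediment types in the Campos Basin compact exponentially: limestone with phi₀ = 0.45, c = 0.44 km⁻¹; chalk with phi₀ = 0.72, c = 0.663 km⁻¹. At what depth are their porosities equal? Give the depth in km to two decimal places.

Set phi₀ₐ e^(−cₐd) = phi₀ᵦ e^(−cᵦd) ⇒ ln(phi₀ₐ/phi₀ᵦ) = (cₐ − cᵦ)·d
d = ln(0.45/0.72) / (0.44 − 0.663) = -0.4700 / -0.223 = 2.108 km

2.11 km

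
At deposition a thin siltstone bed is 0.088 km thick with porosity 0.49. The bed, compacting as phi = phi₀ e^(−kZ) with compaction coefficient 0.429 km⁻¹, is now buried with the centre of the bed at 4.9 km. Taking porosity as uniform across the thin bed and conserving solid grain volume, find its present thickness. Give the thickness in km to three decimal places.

0.048 km

Porosity at 4.9 km: phi = 0.49·exp(−0.429×4.9) = 0.0599
Solid-volume conservation: h(1−phi) = h₀(1−phi₀) ⇒ h = h₀·(1−phi₀)/(1−phi)
h = 0.088 × (1 − 0.49)/(1 − 0.0599) = 0.088 × 0.5425 = 0.0477 km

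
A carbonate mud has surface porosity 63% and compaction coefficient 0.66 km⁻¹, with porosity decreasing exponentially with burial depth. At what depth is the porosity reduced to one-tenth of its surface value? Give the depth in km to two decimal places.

3.49 km

phi/phi₀ = 1/10 ⇒ exp(−β·Z) = 1/10 ⇒ Z = ln(10) / β
Z = 2.3026 / 0.66 = 3.489 km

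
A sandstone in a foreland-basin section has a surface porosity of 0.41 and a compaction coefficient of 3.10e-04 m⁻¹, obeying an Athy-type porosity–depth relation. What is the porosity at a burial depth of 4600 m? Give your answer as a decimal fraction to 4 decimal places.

0.0985

Working in km (1 km = 1000 m; c in km⁻¹ = c in m⁻¹ × 1000):
phi = phi₀·exp(−c·z) = 0.41 × exp(−0.31 × 4.6) = 0.41 × exp(−1.426)
  = 0.41 × 0.2403 = 0.0985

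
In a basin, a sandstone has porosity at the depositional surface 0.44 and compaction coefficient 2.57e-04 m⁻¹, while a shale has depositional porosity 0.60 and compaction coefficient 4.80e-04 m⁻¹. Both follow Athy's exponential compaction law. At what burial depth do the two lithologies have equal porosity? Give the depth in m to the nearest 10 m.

1390 m

Working in km (1 km = 1000 m; c in km⁻¹ = c in m⁻¹ × 1000):
Set n₀ₐ e^(−cₐZ) = n₀ᵦ e^(−cᵦZ) ⇒ ln(n₀ₐ/n₀ᵦ) = (cₐ − cᵦ)·Z
Z = ln(0.44/0.6) / (0.257 − 0.48) = -0.3102 / -0.223 = 1.391 km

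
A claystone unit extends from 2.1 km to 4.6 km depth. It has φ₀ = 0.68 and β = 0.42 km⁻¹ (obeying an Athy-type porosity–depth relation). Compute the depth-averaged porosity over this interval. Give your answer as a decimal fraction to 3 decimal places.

⟨φ⟩ = (1/(d₂−d₁)) ∫ φ₀ e^(−βd) dd = φ₀·(e^(−β·d₁) − e^(−β·d₂)) / (β·(d₂−d₁))
e^(−0.42×2.1) = 0.4140; e^(−0.42×4.6) = 0.1449
⟨φ⟩ = 0.68 × (0.4140 − 0.1449) / (0.42 × 2.5) = 0.68 × 0.2563 = 0.1743

0.174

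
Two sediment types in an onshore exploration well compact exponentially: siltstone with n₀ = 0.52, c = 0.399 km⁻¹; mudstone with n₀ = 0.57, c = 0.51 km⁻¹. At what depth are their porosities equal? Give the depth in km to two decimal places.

Set n₀ₐ e^(−cₐd) = n₀ᵦ e^(−cᵦd) ⇒ ln(n₀ₐ/n₀ᵦ) = (cₐ − cᵦ)·d
d = ln(0.52/0.57) / (0.399 − 0.51) = -0.0918 / -0.111 = 0.827 km

0.83 km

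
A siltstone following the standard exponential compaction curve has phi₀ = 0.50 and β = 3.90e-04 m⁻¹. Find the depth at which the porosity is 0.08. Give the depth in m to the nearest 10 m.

4700 m

Working in km (1 km = 1000 m; β in km⁻¹ = β in m⁻¹ × 1000):
Invert Athy's law: z = ln(phi₀/phi) / β
z = ln(0.5/0.08) / 0.39 = ln(6.25) / 0.39 = 1.8326 / 0.39 = 4.699 km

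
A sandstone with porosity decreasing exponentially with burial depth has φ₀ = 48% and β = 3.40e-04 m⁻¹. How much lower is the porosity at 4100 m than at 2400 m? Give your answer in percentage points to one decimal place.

Working in km (1 km = 1000 m; β in km⁻¹ = β in m⁻¹ × 1000):
φ(2.4) = 0.48·e^(−0.34×2.4) = 0.2123
φ(4.1) = 0.48·e^(−0.34×4.1) = 0.1191
Δφ = 0.2123 − 0.1191 = 0.0932

9.3 percentage points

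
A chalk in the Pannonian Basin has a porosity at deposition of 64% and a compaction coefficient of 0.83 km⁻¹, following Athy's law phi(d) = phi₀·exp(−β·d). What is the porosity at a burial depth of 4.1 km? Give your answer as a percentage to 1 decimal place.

phi = phi₀·exp(−β·d) = 0.64 × exp(−0.83 × 4.1) = 0.64 × exp(−3.403)
  = 0.64 × 0.0333 = 0.0213

2.1%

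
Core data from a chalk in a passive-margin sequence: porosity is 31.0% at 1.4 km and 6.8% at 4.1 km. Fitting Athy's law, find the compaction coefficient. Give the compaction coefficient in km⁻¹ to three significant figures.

Athy: φ(d) = φ₀ e^(−kd) ⇒ φ₁/φ₂ = e^{k(d₂−d₁)} ⇒ k = ln(φ₁/φ₂)/(d₂−d₁)
k = ln(0.31/0.068) / (4.1 − 1.4) = ln(4.559) / 2.7 = 1.5171 / 2.7 = 0.5619 km⁻¹

0.562 km⁻¹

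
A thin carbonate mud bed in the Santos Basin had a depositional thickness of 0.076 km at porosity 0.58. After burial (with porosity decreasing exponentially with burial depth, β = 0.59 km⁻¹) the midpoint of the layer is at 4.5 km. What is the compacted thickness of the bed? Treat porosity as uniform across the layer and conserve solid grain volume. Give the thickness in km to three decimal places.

Porosity at 4.5 km: phi = 0.58·exp(−0.59×4.5) = 0.0408
Solid-volume conservation: h(1−phi) = h₀(1−phi₀) ⇒ h = h₀·(1−phi₀)/(1−phi)
h = 0.076 × (1 − 0.58)/(1 − 0.0408) = 0.076 × 0.4379 = 0.0333 km

0.033 km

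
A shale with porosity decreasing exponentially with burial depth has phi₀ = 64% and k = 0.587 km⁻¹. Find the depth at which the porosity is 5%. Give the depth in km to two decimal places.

Invert Athy's law: Z = ln(phi₀/phi) / k
Z = ln(0.64/0.05) / 0.587 = ln(12.8) / 0.587 = 2.5494 / 0.587 = 4.343 km

4.34 km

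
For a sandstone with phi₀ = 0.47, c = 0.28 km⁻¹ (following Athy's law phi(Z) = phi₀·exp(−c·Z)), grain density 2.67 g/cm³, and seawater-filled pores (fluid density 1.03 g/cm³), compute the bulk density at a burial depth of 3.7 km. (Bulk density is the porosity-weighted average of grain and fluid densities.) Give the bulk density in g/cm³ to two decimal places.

2.40 g/cm³

Porosity at depth: phi = 0.47·exp(−0.28×3.7) = 0.47×0.3549 = 0.1668
Bulk density: ρ_b = (1−phi)ρ_g + phi·ρ_f = 0.8332×2.67 + 0.1668×1.03
       = 2.225 + 0.172 = 2.396 g/cm³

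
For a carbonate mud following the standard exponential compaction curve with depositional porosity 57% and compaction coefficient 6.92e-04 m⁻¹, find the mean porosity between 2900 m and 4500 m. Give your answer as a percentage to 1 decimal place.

4.6%

Working in km (1 km = 1000 m; k in km⁻¹ = k in m⁻¹ × 1000):
⟨n⟩ = (1/(d₂−d₁)) ∫ n₀ e^(−kd) dd = n₀·(e^(−k·d₁) − e^(−k·d₂)) / (k·(d₂−d₁))
e^(−0.692×2.9) = 0.1344; e^(−0.692×4.5) = 0.0444
⟨n⟩ = 0.57 × (0.1344 − 0.0444) / (0.692 × 1.6) = 0.57 × 0.0813 = 0.0463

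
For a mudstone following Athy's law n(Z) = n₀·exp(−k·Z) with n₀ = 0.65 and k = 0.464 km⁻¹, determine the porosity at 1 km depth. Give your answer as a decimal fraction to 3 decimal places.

0.409

n = n₀·exp(−k·Z) = 0.65 × exp(−0.464 × 1) = 0.65 × exp(−0.464)
  = 0.65 × 0.6288 = 0.4087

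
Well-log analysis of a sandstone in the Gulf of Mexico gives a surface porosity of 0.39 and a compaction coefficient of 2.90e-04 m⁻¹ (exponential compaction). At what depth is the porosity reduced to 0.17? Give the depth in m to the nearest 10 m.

2860 m

Working in km (1 km = 1000 m; c in km⁻¹ = c in m⁻¹ × 1000):
Invert Athy's law: d = ln(phi₀/phi) / c
d = ln(0.39/0.17) / 0.29 = ln(2.294) / 0.29 = 0.8303 / 0.29 = 2.863 km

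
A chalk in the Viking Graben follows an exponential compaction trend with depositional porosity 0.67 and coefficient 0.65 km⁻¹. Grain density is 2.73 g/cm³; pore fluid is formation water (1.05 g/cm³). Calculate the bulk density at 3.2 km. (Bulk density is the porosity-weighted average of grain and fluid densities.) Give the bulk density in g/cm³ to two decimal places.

Porosity at depth: φ = 0.67·exp(−0.65×3.2) = 0.67×0.1249 = 0.0837
Bulk density: ρ_b = (1−φ)ρ_g + φ·ρ_f = 0.9163×2.73 + 0.0837×1.05
       = 2.501 + 0.088 = 2.589 g/cm³

2.59 g/cm³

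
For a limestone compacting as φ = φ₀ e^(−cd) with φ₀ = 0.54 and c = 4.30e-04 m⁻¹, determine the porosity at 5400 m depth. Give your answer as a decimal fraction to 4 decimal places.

Working in km (1 km = 1000 m; c in km⁻¹ = c in m⁻¹ × 1000):
φ = φ₀·exp(−c·d) = 0.54 × exp(−0.43 × 5.4) = 0.54 × exp(−2.322)
  = 0.54 × 0.0981 = 0.0530

0.0530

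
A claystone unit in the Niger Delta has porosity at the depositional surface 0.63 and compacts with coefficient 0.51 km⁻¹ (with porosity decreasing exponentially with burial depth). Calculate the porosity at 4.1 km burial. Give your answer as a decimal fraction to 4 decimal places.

0.0778

n = n₀·exp(−k·d) = 0.63 × exp(−0.51 × 4.1) = 0.63 × exp(−2.091)
  = 0.63 × 0.1236 = 0.0778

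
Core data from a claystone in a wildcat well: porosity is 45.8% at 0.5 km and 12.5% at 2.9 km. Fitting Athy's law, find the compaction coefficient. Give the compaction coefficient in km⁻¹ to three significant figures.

Athy: φ(d) = φ₀ e^(−kd) ⇒ φ₁/φ₂ = e^{k(d₂−d₁)} ⇒ k = ln(φ₁/φ₂)/(d₂−d₁)
k = ln(0.458/0.125) / (2.9 − 0.5) = ln(3.664) / 2.4 = 1.2986 / 2.4 = 0.5411 km⁻¹

0.541 km⁻¹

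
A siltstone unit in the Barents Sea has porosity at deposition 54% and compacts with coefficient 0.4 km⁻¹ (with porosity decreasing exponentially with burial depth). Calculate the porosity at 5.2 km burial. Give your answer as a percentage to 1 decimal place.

6.7%

n = n₀·exp(−β·d) = 0.54 × exp(−0.4 × 5.2) = 0.54 × exp(−2.08)
  = 0.54 × 0.1249 = 0.0675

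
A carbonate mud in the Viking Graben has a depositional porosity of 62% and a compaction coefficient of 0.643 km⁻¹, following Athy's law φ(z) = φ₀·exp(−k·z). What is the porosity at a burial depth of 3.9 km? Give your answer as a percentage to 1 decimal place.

φ = φ₀·exp(−k·z) = 0.62 × exp(−0.643 × 3.9) = 0.62 × exp(−2.508)
  = 0.62 × 0.0815 = 0.0505

5.1%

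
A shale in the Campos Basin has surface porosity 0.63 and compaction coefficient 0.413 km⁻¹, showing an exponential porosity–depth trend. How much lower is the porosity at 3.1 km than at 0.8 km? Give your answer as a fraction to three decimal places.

phi(0.8) = 0.63·e^(−0.413×0.8) = 0.4527
phi(3.1) = 0.63·e^(−0.413×3.1) = 0.1751
Δphi = 0.4527 − 0.1751 = 0.2776

0.278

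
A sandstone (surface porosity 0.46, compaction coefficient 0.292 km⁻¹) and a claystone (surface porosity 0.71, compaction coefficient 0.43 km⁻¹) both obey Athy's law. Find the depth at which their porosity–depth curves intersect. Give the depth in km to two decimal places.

3.15 km

Set phi₀ₐ e^(−kₐZ) = phi₀ᵦ e^(−kᵦZ) ⇒ ln(phi₀ₐ/phi₀ᵦ) = (kₐ − kᵦ)·Z
Z = ln(0.46/0.71) / (0.292 − 0.43) = -0.4340 / -0.138 = 3.145 km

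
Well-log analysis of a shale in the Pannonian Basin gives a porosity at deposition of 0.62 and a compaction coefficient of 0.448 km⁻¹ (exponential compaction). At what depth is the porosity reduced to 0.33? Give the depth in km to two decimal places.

Invert Athy's law: Z = ln(phi₀/phi) / k
Z = ln(0.62/0.33) / 0.448 = ln(1.879) / 0.448 = 0.6306 / 0.448 = 1.408 km

1.41 km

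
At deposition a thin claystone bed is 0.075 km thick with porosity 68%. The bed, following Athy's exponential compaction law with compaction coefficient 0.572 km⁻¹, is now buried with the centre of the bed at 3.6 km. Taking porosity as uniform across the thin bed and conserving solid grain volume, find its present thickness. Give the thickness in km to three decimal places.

Porosity at 3.6 km: n = 0.68·exp(−0.572×3.6) = 0.0867
Solid-volume conservation: h(1−n) = h₀(1−n₀) ⇒ h = h₀·(1−n₀)/(1−n)
h = 0.075 × (1 − 0.68)/(1 − 0.0867) = 0.075 × 0.3504 = 0.0263 km

0.026 km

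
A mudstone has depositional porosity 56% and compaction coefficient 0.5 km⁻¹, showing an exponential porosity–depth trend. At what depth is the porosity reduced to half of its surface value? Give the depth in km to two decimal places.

phi/phi₀ = 1/2 ⇒ exp(−c·z) = 1/2 ⇒ z = ln(2) / c
z = 0.6931 / 0.5 = 1.386 km

1.39 km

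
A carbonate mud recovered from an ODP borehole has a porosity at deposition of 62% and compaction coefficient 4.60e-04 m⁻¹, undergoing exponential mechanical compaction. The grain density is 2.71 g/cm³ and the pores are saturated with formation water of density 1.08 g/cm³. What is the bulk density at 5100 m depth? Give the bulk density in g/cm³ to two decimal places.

2.61 g/cm³

Working in km (1 km = 1000 m; β in km⁻¹ = β in m⁻¹ × 1000):
Porosity at depth: n = 0.62·exp(−0.46×5.1) = 0.62×0.0958 = 0.0594
Bulk density: ρ_b = (1−n)ρ_g + n·ρ_f = 0.9406×2.71 + 0.0594×1.08
       = 2.549 + 0.064 = 2.613 g/cm³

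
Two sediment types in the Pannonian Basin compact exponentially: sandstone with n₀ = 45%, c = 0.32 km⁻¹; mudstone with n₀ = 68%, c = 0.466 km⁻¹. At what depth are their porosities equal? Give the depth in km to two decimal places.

2.83 km

Set n₀ₐ e^(−cₐd) = n₀ᵦ e^(−cᵦd) ⇒ ln(n₀ₐ/n₀ᵦ) = (cₐ − cᵦ)·d
d = ln(0.45/0.68) / (0.32 − 0.466) = -0.4128 / -0.146 = 2.828 km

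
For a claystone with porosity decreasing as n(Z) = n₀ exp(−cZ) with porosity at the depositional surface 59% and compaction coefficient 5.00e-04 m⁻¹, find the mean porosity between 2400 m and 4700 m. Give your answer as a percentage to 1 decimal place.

10.6%

Working in km (1 km = 1000 m; c in km⁻¹ = c in m⁻¹ × 1000):
⟨n⟩ = (1/(Z₂−Z₁)) ∫ n₀ e^(−cZ) dZ = n₀·(e^(−c·Z₁) − e^(−c·Z₂)) / (c·(Z₂−Z₁))
e^(−0.5×2.4) = 0.3012; e^(−0.5×4.7) = 0.0954
⟨n⟩ = 0.59 × (0.3012 − 0.0954) / (0.5 × 2.3) = 0.59 × 0.1790 = 0.1056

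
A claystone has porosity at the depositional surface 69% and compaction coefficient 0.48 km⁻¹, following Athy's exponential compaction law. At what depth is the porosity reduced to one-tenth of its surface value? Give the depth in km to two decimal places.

φ/φ₀ = 1/10 ⇒ exp(−β·d) = 1/10 ⇒ d = ln(10) / β
d = 2.3026 / 0.48 = 4.797 km

4.80 km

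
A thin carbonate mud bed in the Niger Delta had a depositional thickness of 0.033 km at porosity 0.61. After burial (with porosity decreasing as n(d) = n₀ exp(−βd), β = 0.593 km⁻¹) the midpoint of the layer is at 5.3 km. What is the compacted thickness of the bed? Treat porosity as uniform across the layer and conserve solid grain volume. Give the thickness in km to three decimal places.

0.013 km

Porosity at 5.3 km: n = 0.61·exp(−0.593×5.3) = 0.0263
Solid-volume conservation: h(1−n) = h₀(1−n₀) ⇒ h = h₀·(1−n₀)/(1−n)
h = 0.033 × (1 − 0.61)/(1 − 0.0263) = 0.033 × 0.4005 = 0.0132 km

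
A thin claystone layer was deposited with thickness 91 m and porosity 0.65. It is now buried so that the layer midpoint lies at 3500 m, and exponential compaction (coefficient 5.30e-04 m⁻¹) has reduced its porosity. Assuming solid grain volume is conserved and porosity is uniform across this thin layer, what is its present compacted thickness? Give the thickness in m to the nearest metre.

Working in km (1 km = 1000 m; k in km⁻¹ = k in m⁻¹ × 1000):
Porosity at 3.5 km: phi = 0.65·exp(−0.53×3.5) = 0.1017
Solid-volume conservation: h(1−phi) = h₀(1−phi₀) ⇒ h = h₀·(1−phi₀)/(1−phi)
h = 0.091 × (1 − 0.65)/(1 − 0.1017) = 0.091 × 0.3896 = 0.0355 km

35 m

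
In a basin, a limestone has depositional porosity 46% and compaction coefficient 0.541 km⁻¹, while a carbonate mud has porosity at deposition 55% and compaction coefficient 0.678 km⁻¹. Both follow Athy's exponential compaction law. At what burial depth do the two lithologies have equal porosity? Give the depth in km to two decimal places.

Set phi₀ₐ e^(−kₐz) = phi₀ᵦ e^(−kᵦz) ⇒ ln(phi₀ₐ/phi₀ᵦ) = (kₐ − kᵦ)·z
z = ln(0.46/0.55) / (0.541 − 0.678) = -0.1787 / -0.137 = 1.304 km

1.30 km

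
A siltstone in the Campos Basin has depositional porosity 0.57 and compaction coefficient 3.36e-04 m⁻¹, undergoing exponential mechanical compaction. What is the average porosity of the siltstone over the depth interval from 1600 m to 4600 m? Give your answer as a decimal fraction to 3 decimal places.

0.210

Working in km (1 km = 1000 m; c in km⁻¹ = c in m⁻¹ × 1000):
⟨phi⟩ = (1/(Z₂−Z₁)) ∫ phi₀ e^(−cZ) dZ = phi₀·(e^(−c·Z₁) − e^(−c·Z₂)) / (c·(Z₂−Z₁))
e^(−0.336×1.6) = 0.5841; e^(−0.336×4.6) = 0.2132
⟨phi⟩ = 0.57 × (0.5841 − 0.2132) / (0.336 × 3) = 0.57 × 0.3680 = 0.2098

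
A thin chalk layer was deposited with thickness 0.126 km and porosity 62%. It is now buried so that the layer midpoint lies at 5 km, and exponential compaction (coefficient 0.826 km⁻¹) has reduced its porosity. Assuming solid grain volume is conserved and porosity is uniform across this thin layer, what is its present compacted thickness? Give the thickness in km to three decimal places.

Porosity at 5 km: phi = 0.62·exp(−0.826×5) = 0.0100
Solid-volume conservation: h(1−phi) = h₀(1−phi₀) ⇒ h = h₀·(1−phi₀)/(1−phi)
h = 0.126 × (1 − 0.62)/(1 − 0.0100) = 0.126 × 0.3838 = 0.0484 km

0.048 km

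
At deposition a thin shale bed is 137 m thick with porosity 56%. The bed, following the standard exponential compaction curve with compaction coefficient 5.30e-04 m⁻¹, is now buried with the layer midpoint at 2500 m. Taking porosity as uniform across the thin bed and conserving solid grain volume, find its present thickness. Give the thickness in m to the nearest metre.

71 m

Working in km (1 km = 1000 m; c in km⁻¹ = c in m⁻¹ × 1000):
Porosity at 2.5 km: n = 0.56·exp(−0.53×2.5) = 0.1488
Solid-volume conservation: h(1−n) = h₀(1−n₀) ⇒ h = h₀·(1−n₀)/(1−n)
h = 0.137 × (1 − 0.56)/(1 − 0.1488) = 0.137 × 0.5169 = 0.0708 km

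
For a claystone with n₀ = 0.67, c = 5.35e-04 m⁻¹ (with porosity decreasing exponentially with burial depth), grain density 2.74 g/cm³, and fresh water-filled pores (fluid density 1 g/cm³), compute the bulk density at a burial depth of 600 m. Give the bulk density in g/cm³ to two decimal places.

Working in km (1 km = 1000 m; c in km⁻¹ = c in m⁻¹ × 1000):
Porosity at depth: n = 0.67·exp(−0.535×0.6) = 0.67×0.7254 = 0.4860
Bulk density: ρ_b = (1−n)ρ_g + n·ρ_f = 0.5140×2.74 + 0.4860×1
       = 1.408 + 0.486 = 1.894 g/cm³

1.89 g/cm³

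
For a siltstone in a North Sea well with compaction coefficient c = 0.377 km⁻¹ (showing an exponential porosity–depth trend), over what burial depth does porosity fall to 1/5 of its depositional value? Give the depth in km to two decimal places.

φ/φ₀ = 1/5 ⇒ exp(−c·d) = 1/5 ⇒ d = ln(5) / c
d = 1.6094 / 0.377 = 4.269 km

4.27 km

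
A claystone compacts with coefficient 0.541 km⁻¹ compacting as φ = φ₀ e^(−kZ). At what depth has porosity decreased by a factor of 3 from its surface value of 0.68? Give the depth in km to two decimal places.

2.03 km

φ/φ₀ = 1/3 ⇒ exp(−k·Z) = 1/3 ⇒ Z = ln(3) / k
Z = 1.0986 / 0.541 = 2.031 km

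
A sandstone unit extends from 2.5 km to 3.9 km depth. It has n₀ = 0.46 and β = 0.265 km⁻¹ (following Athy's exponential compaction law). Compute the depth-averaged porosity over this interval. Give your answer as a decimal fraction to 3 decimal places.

0.198

⟨n⟩ = (1/(z₂−z₁)) ∫ n₀ e^(−βz) dz = n₀·(e^(−β·z₁) − e^(−β·z₂)) / (β·(z₂−z₁))
e^(−0.265×2.5) = 0.5156; e^(−0.265×3.9) = 0.3558
⟨n⟩ = 0.46 × (0.5156 − 0.3558) / (0.265 × 1.4) = 0.46 × 0.4307 = 0.1981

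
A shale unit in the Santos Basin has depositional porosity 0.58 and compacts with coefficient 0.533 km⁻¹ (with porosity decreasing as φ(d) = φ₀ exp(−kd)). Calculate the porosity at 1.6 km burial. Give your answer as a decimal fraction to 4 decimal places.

φ = φ₀·exp(−k·d) = 0.58 × exp(−0.533 × 1.6) = 0.58 × exp(−0.8528)
  = 0.58 × 0.4262 = 0.2472

0.2472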